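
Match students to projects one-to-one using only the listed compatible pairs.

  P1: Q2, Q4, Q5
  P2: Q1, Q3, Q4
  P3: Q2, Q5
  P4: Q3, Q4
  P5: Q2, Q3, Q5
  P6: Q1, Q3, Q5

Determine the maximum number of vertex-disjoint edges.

Unit-capacity flow: source→left, listed edges, right→sink; max matching = max flow.
Augmenting path P1→Q2 (+1); matched 1.
Augmenting path P2→Q1 (+1); matched 2.
Augmenting path P3→Q5 (+1); matched 3.
Augmenting path P4→Q3 (+1); matched 4.
Augmenting path P5→Q2→P1→Q4 (+1); matched 5.
No augmenting path remains; maximum matching = 5.
König certificate: {Q1, Q2, Q3, Q4, Q5} is a vertex cover of size 5 (every listed pair touches it), so no matching can be larger.

5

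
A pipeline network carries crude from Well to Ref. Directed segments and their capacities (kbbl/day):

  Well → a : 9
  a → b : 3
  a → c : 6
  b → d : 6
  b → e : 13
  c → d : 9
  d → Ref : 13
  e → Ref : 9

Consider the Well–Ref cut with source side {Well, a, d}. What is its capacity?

22

Edges leaving {Well, a, d}: a→b (3), a→c (6), d→Ref (13).
Cut capacity = 3 + 6 + 13 = 22.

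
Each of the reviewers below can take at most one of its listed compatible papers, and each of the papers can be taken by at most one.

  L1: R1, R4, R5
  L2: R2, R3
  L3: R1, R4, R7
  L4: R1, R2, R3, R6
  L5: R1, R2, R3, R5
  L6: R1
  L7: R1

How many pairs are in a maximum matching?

6

Unit-capacity flow: source→left, listed edges, right→sink; max matching = max flow.
Augmenting path L1→R1 (+1); matched 1.
Augmenting path L2→R2 (+1); matched 2.
Augmenting path L3→R4 (+1); matched 3.
Augmenting path L4→R3 (+1); matched 4.
Augmenting path L5→R5 (+1); matched 5.
Augmenting path L6→R1→L1→R4→L3→R7 (+1); matched 6.
No augmenting path remains; maximum matching = 6.
König certificate: {L1, L2, L3, L4, L5, R1} is a vertex cover of size 6 (every listed pair touches it), so no matching can be larger.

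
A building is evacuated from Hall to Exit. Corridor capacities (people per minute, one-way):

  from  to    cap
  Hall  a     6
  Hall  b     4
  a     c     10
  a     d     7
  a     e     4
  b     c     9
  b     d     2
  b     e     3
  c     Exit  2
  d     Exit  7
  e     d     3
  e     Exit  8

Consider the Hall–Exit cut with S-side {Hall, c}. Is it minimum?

Given cut capacity: 6 + 4 + 2 = 12.
Augment Hall→a→c→Exit: bottleneck 2, flow now 2.
Augment Hall→a→d→Exit: bottleneck 4, flow now 6.
Augment Hall→b→d→Exit: bottleneck 2, flow now 8.
Augment Hall→b→e→Exit: bottleneck 2, flow now 10.
No augmenting path remains; maximum flow = 10.
In the residual graph, reachable from Hall: {Hall}.
Min-cut edges: Hall→a (6), Hall→b (4); capacity 6 + 4 = 10.
Cut capacity 12 exceeds the max flow 10, so it is not minimum.

No — its capacity is 12, but the minimum cut has capacity 10.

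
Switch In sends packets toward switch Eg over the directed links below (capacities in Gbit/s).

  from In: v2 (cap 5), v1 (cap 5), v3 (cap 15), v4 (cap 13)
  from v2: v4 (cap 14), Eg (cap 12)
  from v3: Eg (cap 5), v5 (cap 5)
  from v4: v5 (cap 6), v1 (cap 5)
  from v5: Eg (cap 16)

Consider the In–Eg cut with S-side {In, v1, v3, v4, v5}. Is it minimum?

No — its capacity is 26, but the minimum cut has capacity 21.

Given cut capacity: 5 + 5 + 16 = 26.
Augment In→v2→Eg: bottleneck 5, flow now 5.
Augment In→v3→Eg: bottleneck 5, flow now 10.
Augment In→v3→v5→Eg: bottleneck 5, flow now 15.
Augment In→v4→v5→Eg: bottleneck 6, flow now 21.
No augmenting path remains; maximum flow = 21.
In the residual graph, reachable from In: {In, v1, v3, v4}.
Min-cut edges: In→v2 (5), v3→v5 (5), v3→Eg (5), v4→v5 (6); capacity 5 + 5 + 5 + 6 = 21.
Cut capacity 26 exceeds the max flow 21, so it is not minimum.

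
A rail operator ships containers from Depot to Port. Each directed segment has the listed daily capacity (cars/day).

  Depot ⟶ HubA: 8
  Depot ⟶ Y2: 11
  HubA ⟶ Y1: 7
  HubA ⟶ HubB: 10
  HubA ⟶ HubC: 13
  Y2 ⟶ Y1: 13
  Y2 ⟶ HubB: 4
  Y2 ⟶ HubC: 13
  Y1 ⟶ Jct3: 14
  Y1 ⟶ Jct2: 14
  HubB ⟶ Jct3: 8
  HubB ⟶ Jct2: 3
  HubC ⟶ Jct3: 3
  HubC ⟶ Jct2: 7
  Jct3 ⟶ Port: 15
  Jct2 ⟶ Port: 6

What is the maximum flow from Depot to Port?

19

Augment Depot→HubA→Y1→Jct3→Port: bottleneck 7, flow now 7.
Augment Depot→HubA→HubB→Jct3→Port: bottleneck 1, flow now 8.
Augment Depot→Y2→Y1→Jct3→Port: bottleneck 7, flow now 15.
Augment Depot→Y2→Y1→Jct2→Port: bottleneck 4, flow now 19.
No augmenting path remains; maximum flow = 19.
In the residual graph, reachable from Depot: {Depot}.
Min-cut edges: Depot→HubA (8), Depot→Y2 (11); capacity 8 + 11 = 19.
This cut is saturated, so no flow can exceed 19.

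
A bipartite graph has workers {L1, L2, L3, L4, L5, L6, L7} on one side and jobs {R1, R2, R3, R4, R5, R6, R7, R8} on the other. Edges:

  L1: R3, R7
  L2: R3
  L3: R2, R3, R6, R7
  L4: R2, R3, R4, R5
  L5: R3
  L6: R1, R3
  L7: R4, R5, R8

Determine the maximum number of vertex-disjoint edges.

6

Unit-capacity flow: source→left, listed edges, right→sink; max matching = max flow.
Augmenting path L1→R3 (+1); matched 1.
Augmenting path L3→R2 (+1); matched 2.
Augmenting path L4→R4 (+1); matched 3.
Augmenting path L6→R1 (+1); matched 4.
Augmenting path L7→R5 (+1); matched 5.
Augmenting path L2→R3→L1→R7 (+1); matched 6.
No augmenting path remains; maximum matching = 6.
König certificate: {L1, L3, L4, L6, L7, R3} is a vertex cover of size 6 (every listed pair touches it), so no matching can be larger.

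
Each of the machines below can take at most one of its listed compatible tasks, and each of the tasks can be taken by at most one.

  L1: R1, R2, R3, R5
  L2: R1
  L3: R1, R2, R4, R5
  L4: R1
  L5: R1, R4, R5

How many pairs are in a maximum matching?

4

Unit-capacity flow: source→left, listed edges, right→sink; max matching = max flow.
Augmenting path L1→R1 (+1); matched 1.
Augmenting path L3→R2 (+1); matched 2.
Augmenting path L5→R4 (+1); matched 3.
Augmenting path L2→R1→L1→R3 (+1); matched 4.
No augmenting path remains; maximum matching = 4.
König certificate: {L1, L3, L5, R1} is a vertex cover of size 4 (every listed pair touches it), so no matching can be larger.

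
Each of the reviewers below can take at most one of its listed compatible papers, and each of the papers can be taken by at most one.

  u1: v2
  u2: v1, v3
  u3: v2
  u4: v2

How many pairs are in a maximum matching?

Unit-capacity flow: source→left, listed edges, right→sink; max matching = max flow.
Augmenting path u1→v2 (+1); matched 1.
Augmenting path u2→v1 (+1); matched 2.
No augmenting path remains; maximum matching = 2.
König certificate: {u2, v2} is a vertex cover of size 2 (every listed pair touches it), so no matching can be larger.

2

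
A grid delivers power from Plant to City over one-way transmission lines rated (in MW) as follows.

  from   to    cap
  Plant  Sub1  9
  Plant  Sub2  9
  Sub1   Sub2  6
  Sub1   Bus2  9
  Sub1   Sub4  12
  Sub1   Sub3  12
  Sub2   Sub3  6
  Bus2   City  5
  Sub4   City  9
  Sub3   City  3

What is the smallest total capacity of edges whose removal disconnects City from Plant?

12

Augment Plant→Sub1→Bus2→City: bottleneck 5, flow now 5.
Augment Plant→Sub1→Sub4→City: bottleneck 4, flow now 9.
Augment Plant→Sub2→Sub3→City: bottleneck 3, flow now 12.
No augmenting path remains; maximum flow = 12.
By max-flow min-cut, the minimum cut capacity equals the max flow.
In the residual graph, reachable from Plant: {Plant, Sub2, Sub3}.
Min-cut edges: Plant→Sub1 (9), Sub3→City (3); capacity 9 + 3 = 12.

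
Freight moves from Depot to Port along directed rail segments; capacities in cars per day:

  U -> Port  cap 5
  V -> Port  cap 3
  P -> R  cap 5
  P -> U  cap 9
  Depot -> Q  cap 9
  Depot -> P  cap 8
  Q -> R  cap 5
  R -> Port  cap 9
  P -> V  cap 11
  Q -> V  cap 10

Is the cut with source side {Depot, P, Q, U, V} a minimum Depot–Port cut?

No — its capacity is 18, but the minimum cut has capacity 16.

Given cut capacity: 5 + 5 + 5 + 3 = 18.
Augment Depot→P→R→Port: bottleneck 5, flow now 5.
Augment Depot→P→U→Port: bottleneck 3, flow now 8.
Augment Depot→Q→R→Port: bottleneck 4, flow now 12.
Augment Depot→Q→V→Port: bottleneck 3, flow now 15.
Augment Depot→Q→R→P→U→Port: bottleneck 1, flow now 16. (uses reverse residual edge)
No augmenting path remains; maximum flow = 16.
In the residual graph, reachable from Depot: {Depot, Q, V}.
Min-cut edges: Depot→P (8), Q→R (5), V→Port (3); capacity 8 + 5 + 3 = 16.
Cut capacity 18 exceeds the max flow 16, so it is not minimum.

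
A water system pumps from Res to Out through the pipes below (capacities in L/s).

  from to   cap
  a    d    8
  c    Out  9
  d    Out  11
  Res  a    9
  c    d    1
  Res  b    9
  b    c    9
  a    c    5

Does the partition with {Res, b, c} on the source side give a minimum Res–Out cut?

No — its capacity is 19, but the minimum cut has capacity 18.

Given cut capacity: 9 + 1 + 9 = 19.
Augment Res→a→c→Out: bottleneck 5, flow now 5.
Augment Res→a→d→Out: bottleneck 4, flow now 9.
Augment Res→b→c→Out: bottleneck 4, flow now 13.
Augment Res→b→c→d→Out: bottleneck 1, flow now 14.
Augment Res→b→c→a→d→Out: bottleneck 4, flow now 18. (uses reverse residual edge)
No augmenting path remains; maximum flow = 18.
In the residual graph, reachable from Res: {Res}.
Min-cut edges: Res→a (9), Res→b (9); capacity 9 + 9 = 18.
Cut capacity 19 exceeds the max flow 18, so it is not minimum.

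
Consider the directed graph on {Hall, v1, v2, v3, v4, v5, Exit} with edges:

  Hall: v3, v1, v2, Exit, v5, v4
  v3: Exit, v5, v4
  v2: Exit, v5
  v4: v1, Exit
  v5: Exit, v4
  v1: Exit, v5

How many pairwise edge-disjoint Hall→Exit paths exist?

Assign every edge capacity 1; by Menger, the answer equals the max flow.
Path Hall→Exit (+1); total 1.
Path Hall→v1→Exit (+1); total 2.
Path Hall→v2→Exit (+1); total 3.
Path Hall→v3→Exit (+1); total 4.
Path Hall→v4→Exit (+1); total 5.
Path Hall→v5→Exit (+1); total 6.
No residual Hall→Exit path; max flow = 6.
Certifying cut of size 6: {Hall→Exit, Hall→v1, Hall→v2, Hall→v3, Hall→v4, Hall→v5}.

6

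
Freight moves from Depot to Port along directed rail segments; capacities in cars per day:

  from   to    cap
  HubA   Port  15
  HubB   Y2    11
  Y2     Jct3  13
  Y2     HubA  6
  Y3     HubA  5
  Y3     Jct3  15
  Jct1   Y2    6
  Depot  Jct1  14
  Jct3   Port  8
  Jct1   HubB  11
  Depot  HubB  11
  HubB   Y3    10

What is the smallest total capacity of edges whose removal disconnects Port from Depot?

19

Augment Depot→HubB→Y2→Jct3→Port: bottleneck 8, flow now 8.
Augment Depot→HubB→Y2→HubA→Port: bottleneck 3, flow now 11.
Augment Depot→Jct1→Y2→HubA→Port: bottleneck 3, flow now 14.
Augment Depot→Jct1→HubB→Y3→HubA→Port: bottleneck 5, flow now 19.
No augmenting path remains; maximum flow = 19.
By max-flow min-cut, the minimum cut capacity equals the max flow.
In the residual graph, reachable from Depot: {Depot, HubB, Jct1, Y2, Y3, Jct3}.
Min-cut edges: Y2→HubA (6), Y3→HubA (5), Jct3→Port (8); capacity 6 + 5 + 8 = 19.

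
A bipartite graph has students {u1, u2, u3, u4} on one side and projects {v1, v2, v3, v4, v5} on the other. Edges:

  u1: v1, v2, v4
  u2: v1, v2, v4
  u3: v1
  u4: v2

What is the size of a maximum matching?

3

Unit-capacity flow: source→left, listed edges, right→sink; max matching = max flow.
Augmenting path u1→v1 (+1); matched 1.
Augmenting path u2→v2 (+1); matched 2.
Augmenting path u3→v1→u1→v4 (+1); matched 3.
No augmenting path remains; maximum matching = 3.
König certificate: {v1, v2, v4} is a vertex cover of size 3 (every listed pair touches it), so no matching can be larger.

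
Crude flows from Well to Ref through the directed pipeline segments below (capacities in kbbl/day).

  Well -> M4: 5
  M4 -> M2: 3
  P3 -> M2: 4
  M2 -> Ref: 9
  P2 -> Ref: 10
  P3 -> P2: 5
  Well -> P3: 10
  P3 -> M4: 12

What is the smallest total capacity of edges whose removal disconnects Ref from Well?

Augment Well→P3→M2→Ref: bottleneck 4, flow now 4.
Augment Well→P3→P2→Ref: bottleneck 5, flow now 9.
Augment Well→M4→M2→Ref: bottleneck 3, flow now 12.
No augmenting path remains; maximum flow = 12.
By max-flow min-cut, the minimum cut capacity equals the max flow.
In the residual graph, reachable from Well: {Well, P3, M4}.
Min-cut edges: P3→M2 (4), P3→P2 (5), M4→M2 (3); capacity 4 + 5 + 3 = 12.

12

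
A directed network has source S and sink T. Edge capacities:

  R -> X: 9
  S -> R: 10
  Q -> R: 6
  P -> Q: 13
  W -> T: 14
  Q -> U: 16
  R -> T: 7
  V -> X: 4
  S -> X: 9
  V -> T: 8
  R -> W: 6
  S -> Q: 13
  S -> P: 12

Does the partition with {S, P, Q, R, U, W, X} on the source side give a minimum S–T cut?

Given cut capacity: 7 + 14 = 21.
Augment S→R→T: bottleneck 7, flow now 7.
Augment S→R→W→T: bottleneck 3, flow now 10.
Augment S→Q→R→W→T: bottleneck 3, flow now 13.
No augmenting path remains; maximum flow = 13.
In the residual graph, reachable from S: {S, P, Q, R, U, X}.
Min-cut edges: R→W (6), R→T (7); capacity 6 + 7 = 13.
Cut capacity 21 exceeds the max flow 13, so it is not minimum.

No — its capacity is 21, but the minimum cut has capacity 13.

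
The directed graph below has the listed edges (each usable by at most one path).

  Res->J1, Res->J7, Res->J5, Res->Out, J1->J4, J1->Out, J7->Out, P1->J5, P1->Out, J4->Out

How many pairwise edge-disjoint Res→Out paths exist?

Assign every edge capacity 1; by Menger, the answer equals the max flow.
Path Res→Out (+1); total 1.
Path Res→J1→Out (+1); total 2.
Path Res→J7→Out (+1); total 3.
No residual Res→Out path; max flow = 3.
Certifying cut of size 3: {Res→J1, Res→J7, Res→Out}.

3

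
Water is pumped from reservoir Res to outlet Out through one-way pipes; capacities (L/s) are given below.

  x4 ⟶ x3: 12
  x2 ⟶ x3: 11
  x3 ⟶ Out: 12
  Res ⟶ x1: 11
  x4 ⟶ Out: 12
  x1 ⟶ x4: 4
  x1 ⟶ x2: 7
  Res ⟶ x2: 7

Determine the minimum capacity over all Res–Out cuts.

15

Augment Res→x1→x4→Out: bottleneck 4, flow now 4.
Augment Res→x2→x3→Out: bottleneck 7, flow now 11.
Augment Res→x1→x2→x3→Out: bottleneck 4, flow now 15.
No augmenting path remains; maximum flow = 15.
By max-flow min-cut, the minimum cut capacity equals the max flow.
In the residual graph, reachable from Res: {Res, x1, x2}.
Min-cut edges: x1→x4 (4), x2→x3 (11); capacity 4 + 11 = 15.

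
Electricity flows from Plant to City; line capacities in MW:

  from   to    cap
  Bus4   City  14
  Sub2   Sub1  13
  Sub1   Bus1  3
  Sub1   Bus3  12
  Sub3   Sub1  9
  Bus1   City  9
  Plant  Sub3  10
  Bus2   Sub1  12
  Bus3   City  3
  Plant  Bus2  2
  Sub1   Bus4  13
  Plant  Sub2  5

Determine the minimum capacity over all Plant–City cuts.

16

Augment Plant→Bus2→Sub1→Bus4→City: bottleneck 2, flow now 2.
Augment Plant→Sub2→Sub1→Bus4→City: bottleneck 5, flow now 7.
Augment Plant→Sub3→Sub1→Bus4→City: bottleneck 6, flow now 13.
Augment Plant→Sub3→Sub1→Bus1→City: bottleneck 3, flow now 16.
No augmenting path remains; maximum flow = 16.
By max-flow min-cut, the minimum cut capacity equals the max flow.
In the residual graph, reachable from Plant: {Plant, Sub3}.
Min-cut edges: Plant→Bus2 (2), Plant→Sub2 (5), Sub3→Sub1 (9); capacity 2 + 5 + 9 = 16.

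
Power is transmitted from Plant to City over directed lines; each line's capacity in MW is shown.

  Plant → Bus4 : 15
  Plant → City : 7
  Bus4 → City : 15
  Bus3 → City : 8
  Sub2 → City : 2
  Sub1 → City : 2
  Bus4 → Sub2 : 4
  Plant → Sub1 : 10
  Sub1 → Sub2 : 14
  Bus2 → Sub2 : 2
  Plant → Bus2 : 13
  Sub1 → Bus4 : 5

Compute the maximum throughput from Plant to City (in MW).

Augment Plant→City: bottleneck 7, flow now 7.
Augment Plant→Sub1→City: bottleneck 2, flow now 9.
Augment Plant→Bus4→City: bottleneck 15, flow now 24.
Augment Plant→Sub1→Sub2→City: bottleneck 2, flow now 26.
No augmenting path remains; maximum flow = 26.
In the residual graph, reachable from Plant: {Plant, Sub1, Bus4, Bus2, Sub2}.
Min-cut edges: Plant→City (7), Sub1→City (2), Bus4→City (15), Sub2→City (2); capacity 7 + 2 + 15 + 2 = 26.
This cut is saturated, so no flow can exceed 26.

26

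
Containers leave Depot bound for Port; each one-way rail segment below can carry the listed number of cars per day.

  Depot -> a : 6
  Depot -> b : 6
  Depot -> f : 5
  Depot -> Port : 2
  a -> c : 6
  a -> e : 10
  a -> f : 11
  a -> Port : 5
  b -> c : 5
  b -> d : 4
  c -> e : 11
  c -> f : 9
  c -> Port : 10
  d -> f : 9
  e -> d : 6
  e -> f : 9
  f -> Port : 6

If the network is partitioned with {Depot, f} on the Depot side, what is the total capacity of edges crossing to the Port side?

Edges leaving {Depot, f}: Depot→a (6), Depot→b (6), Depot→Port (2), f→Port (6).
Cut capacity = 6 + 6 + 2 + 6 = 20.

20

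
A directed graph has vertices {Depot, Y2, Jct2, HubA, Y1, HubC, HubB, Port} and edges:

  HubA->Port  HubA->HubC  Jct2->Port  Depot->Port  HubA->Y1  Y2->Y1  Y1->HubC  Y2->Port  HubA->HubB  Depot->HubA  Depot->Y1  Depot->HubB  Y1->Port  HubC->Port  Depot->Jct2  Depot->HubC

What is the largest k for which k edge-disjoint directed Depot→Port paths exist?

5

Assign every edge capacity 1; by Menger, the answer equals the max flow.
Path Depot→Port (+1); total 1.
Path Depot→Jct2→Port (+1); total 2.
Path Depot→HubA→Port (+1); total 3.
Path Depot→Y1→Port (+1); total 4.
Path Depot→HubC→Port (+1); total 5.
No residual Depot→Port path; max flow = 5.
Certifying cut of size 5: {Depot→HubA, Depot→HubC, Depot→Jct2, Depot→Port, Depot→Y1}.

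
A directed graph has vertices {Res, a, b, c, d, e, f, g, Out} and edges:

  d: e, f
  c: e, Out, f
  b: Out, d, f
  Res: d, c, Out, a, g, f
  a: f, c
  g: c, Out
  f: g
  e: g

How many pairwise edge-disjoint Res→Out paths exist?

Assign every edge capacity 1; by Menger, the answer equals the max flow.
Path Res→Out (+1); total 1.
Path Res→c→Out (+1); total 2.
Path Res→g→Out (+1); total 3.
No residual Res→Out path; max flow = 3.
Certifying cut of size 3: {Res→Out, c→Out, g→Out}.

3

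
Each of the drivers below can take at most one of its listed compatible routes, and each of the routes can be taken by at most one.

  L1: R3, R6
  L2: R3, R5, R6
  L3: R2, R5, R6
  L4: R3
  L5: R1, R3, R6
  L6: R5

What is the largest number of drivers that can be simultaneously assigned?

5

Unit-capacity flow: source→left, listed edges, right→sink; max matching = max flow.
Augmenting path L1→R3 (+1); matched 1.
Augmenting path L2→R5 (+1); matched 2.
Augmenting path L3→R2 (+1); matched 3.
Augmenting path L5→R1 (+1); matched 4.
Augmenting path L4→R3→L1→R6 (+1); matched 5.
No augmenting path remains; maximum matching = 5.
König certificate: {L3, L5, R3, R5, R6} is a vertex cover of size 5 (every listed pair touches it), so no matching can be larger.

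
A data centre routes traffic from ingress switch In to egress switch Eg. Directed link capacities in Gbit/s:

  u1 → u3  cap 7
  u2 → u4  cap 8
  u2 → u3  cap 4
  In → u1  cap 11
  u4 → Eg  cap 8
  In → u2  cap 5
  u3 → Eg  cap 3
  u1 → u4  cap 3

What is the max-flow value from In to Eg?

Augment In→u1→u3→Eg: bottleneck 3, flow now 3.
Augment In→u1→u4→Eg: bottleneck 3, flow now 6.
Augment In→u2→u4→Eg: bottleneck 5, flow now 11.
No augmenting path remains; maximum flow = 11.
In the residual graph, reachable from In: {In, u1, u3}.
Min-cut edges: In→u2 (5), u1→u4 (3), u3→Eg (3); capacity 5 + 3 + 3 = 11.
This cut is saturated, so no flow can exceed 11.

11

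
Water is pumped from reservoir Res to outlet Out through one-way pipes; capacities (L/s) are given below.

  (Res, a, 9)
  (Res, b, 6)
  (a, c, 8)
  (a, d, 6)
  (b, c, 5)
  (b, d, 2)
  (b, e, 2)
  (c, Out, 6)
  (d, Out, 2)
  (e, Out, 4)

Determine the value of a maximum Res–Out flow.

10

Augment Res→a→c→Out: bottleneck 6, flow now 6.
Augment Res→a→d→Out: bottleneck 2, flow now 8.
Augment Res→b→e→Out: bottleneck 2, flow now 10.
No augmenting path remains; maximum flow = 10.
In the residual graph, reachable from Res: {Res, a, b, c, d}.
Min-cut edges: b→e (2), c→Out (6), d→Out (2); capacity 2 + 6 + 2 = 10.
This cut is saturated, so no flow can exceed 10.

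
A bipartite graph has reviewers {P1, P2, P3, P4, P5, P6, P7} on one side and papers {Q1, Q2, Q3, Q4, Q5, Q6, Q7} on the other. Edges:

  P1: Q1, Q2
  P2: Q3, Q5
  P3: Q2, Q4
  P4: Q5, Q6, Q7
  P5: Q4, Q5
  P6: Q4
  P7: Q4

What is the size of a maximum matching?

6

Unit-capacity flow: source→left, listed edges, right→sink; max matching = max flow.
Augmenting path P1→Q1 (+1); matched 1.
Augmenting path P2→Q3 (+1); matched 2.
Augmenting path P3→Q2 (+1); matched 3.
Augmenting path P4→Q5 (+1); matched 4.
Augmenting path P5→Q4 (+1); matched 5.
Augmenting path P6→Q4→P5→Q5→P4→Q6 (+1); matched 6.
No augmenting path remains; maximum matching = 6.
König certificate: {P1, P2, P3, P4, P5, Q4} is a vertex cover of size 6 (every listed pair touches it), so no matching can be larger.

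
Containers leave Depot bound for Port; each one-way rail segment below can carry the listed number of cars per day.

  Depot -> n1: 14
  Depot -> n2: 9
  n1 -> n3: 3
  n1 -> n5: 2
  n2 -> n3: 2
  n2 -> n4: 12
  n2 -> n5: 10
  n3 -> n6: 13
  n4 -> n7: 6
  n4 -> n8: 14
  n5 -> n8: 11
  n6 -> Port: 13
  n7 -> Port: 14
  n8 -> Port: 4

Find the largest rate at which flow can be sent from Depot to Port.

Augment Depot→n1→n3→n6→Port: bottleneck 3, flow now 3.
Augment Depot→n1→n5→n8→Port: bottleneck 2, flow now 5.
Augment Depot→n2→n3→n6→Port: bottleneck 2, flow now 7.
Augment Depot→n2→n4→n7→Port: bottleneck 6, flow now 13.
Augment Depot→n2→n4→n8→Port: bottleneck 1, flow now 14.
No augmenting path remains; maximum flow = 14.
In the residual graph, reachable from Depot: {Depot, n1}.
Min-cut edges: Depot→n2 (9), n1→n3 (3), n1→n5 (2); capacity 9 + 3 + 2 = 14.
This cut is saturated, so no flow can exceed 14.

14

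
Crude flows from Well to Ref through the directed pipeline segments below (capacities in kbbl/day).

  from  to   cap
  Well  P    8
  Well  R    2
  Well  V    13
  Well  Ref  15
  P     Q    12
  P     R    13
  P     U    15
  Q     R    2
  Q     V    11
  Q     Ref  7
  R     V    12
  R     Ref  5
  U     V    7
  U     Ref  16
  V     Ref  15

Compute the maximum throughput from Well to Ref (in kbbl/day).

38

Augment Well→Ref: bottleneck 15, flow now 15.
Augment Well→R→Ref: bottleneck 2, flow now 17.
Augment Well→V→Ref: bottleneck 13, flow now 30.
Augment Well→P→Q→Ref: bottleneck 7, flow now 37.
Augment Well→P→R→Ref: bottleneck 1, flow now 38.
No augmenting path remains; maximum flow = 38.
In the residual graph, reachable from Well: {Well}.
Min-cut edges: Well→P (8), Well→R (2), Well→V (13), Well→Ref (15); capacity 8 + 2 + 13 + 15 = 38.
This cut is saturated, so no flow can exceed 38.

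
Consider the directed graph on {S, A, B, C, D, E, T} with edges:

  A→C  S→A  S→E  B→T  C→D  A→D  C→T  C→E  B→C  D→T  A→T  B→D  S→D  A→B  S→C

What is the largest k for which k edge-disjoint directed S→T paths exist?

3

Assign every edge capacity 1; by Menger, the answer equals the max flow.
Path S→A→T (+1); total 1.
Path S→C→T (+1); total 2.
Path S→D→T (+1); total 3.
No residual S→T path; max flow = 3.
Certifying cut of size 3: {S→A, S→C, S→D}.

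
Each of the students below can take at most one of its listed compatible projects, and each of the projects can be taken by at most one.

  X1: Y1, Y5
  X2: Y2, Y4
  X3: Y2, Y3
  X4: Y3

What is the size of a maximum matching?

Unit-capacity flow: source→left, listed edges, right→sink; max matching = max flow.
Augmenting path X1→Y1 (+1); matched 1.
Augmenting path X2→Y2 (+1); matched 2.
Augmenting path X3→Y3 (+1); matched 3.
Augmenting path X4→Y3→X3→Y2→X2→Y4 (+1); matched 4.
No augmenting path remains; maximum matching = 4.
König certificate: {X1, X2, X3, X4} is a vertex cover of size 4 (every listed pair touches it), so no matching can be larger.

4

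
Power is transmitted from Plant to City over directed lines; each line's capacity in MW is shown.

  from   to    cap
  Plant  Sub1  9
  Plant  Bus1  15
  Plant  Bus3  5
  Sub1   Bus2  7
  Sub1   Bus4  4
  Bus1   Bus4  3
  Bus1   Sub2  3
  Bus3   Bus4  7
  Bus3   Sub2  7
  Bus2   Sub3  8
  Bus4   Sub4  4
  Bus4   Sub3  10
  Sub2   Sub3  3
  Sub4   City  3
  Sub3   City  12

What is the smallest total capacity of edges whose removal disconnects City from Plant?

15

Augment Plant→Sub1→Bus2→Sub3→City: bottleneck 7, flow now 7.
Augment Plant→Sub1→Bus4→Sub4→City: bottleneck 2, flow now 9.
Augment Plant→Bus1→Bus4→Sub4→City: bottleneck 1, flow now 10.
Augment Plant→Bus1→Bus4→Sub3→City: bottleneck 2, flow now 12.
Augment Plant→Bus1→Sub2→Sub3→City: bottleneck 3, flow now 15.
No augmenting path remains; maximum flow = 15.
By max-flow min-cut, the minimum cut capacity equals the max flow.
In the residual graph, reachable from Plant: {Plant, Sub1, Bus1, Bus3, Bus2, Bus4, Sub2, Sub4, Sub3}.
Min-cut edges: Sub4→City (3), Sub3→City (12); capacity 3 + 12 = 15.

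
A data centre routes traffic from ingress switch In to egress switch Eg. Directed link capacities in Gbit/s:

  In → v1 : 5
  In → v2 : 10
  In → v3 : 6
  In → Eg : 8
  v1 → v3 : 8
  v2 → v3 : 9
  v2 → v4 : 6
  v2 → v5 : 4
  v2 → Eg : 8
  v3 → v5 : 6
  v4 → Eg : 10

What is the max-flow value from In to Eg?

Augment In→Eg: bottleneck 8, flow now 8.
Augment In→v2→Eg: bottleneck 8, flow now 16.
Augment In→v2→v4→Eg: bottleneck 2, flow now 18.
No augmenting path remains; maximum flow = 18.
In the residual graph, reachable from In: {In, v1, v3, v5}.
Min-cut edges: In→v2 (10), In→Eg (8); capacity 10 + 8 = 18.
This cut is saturated, so no flow can exceed 18.

18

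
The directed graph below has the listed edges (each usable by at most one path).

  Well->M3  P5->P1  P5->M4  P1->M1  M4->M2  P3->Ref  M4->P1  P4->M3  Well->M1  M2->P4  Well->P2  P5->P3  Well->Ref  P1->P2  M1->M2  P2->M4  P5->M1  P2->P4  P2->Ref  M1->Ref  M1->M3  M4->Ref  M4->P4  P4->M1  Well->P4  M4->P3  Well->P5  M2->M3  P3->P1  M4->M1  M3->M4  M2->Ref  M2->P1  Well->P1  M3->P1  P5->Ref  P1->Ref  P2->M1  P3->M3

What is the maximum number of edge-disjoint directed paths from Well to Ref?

7

Assign every edge capacity 1; by Menger, the answer equals the max flow.
Path Well→Ref (+1); total 1.
Path Well→P5→Ref (+1); total 2.
Path Well→P2→Ref (+1); total 3.
Path Well→P1→Ref (+1); total 4.
Path Well→M1→Ref (+1); total 5.
Path Well→M3→M4→Ref (+1); total 6.
Path Well→P4→M1→M2→Ref (+1); total 7.
No residual Well→Ref path; max flow = 7.
Certifying cut of size 7: {Well→M1, Well→M3, Well→P1, Well→P2, Well→P4, Well→P5, Well→Ref}.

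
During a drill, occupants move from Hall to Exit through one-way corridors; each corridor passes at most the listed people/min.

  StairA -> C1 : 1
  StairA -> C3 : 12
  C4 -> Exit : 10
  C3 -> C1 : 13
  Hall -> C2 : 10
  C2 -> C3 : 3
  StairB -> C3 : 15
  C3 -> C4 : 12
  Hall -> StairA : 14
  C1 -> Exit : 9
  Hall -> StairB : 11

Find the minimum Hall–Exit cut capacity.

Augment Hall→StairA→C1→Exit: bottleneck 1, flow now 1.
Augment Hall→StairB→C3→C1→Exit: bottleneck 8, flow now 9.
Augment Hall→StairB→C3→C4→Exit: bottleneck 3, flow now 12.
Augment Hall→C2→C3→C4→Exit: bottleneck 3, flow now 15.
Augment Hall→StairA→C3→C4→Exit: bottleneck 4, flow now 19.
No augmenting path remains; maximum flow = 19.
By max-flow min-cut, the minimum cut capacity equals the max flow.
In the residual graph, reachable from Hall: {Hall, StairB, C2, StairA, C3, C1, C4}.
Min-cut edges: C1→Exit (9), C4→Exit (10); capacity 9 + 10 = 19.

19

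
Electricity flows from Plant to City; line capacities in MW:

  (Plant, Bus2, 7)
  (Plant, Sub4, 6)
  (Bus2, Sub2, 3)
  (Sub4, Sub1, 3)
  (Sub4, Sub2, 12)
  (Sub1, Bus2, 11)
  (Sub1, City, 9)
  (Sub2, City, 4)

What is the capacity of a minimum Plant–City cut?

7

Augment Plant→Bus2→Sub2→City: bottleneck 3, flow now 3.
Augment Plant→Sub4→Sub1→City: bottleneck 3, flow now 6.
Augment Plant→Sub4→Sub2→City: bottleneck 1, flow now 7.
No augmenting path remains; maximum flow = 7.
By max-flow min-cut, the minimum cut capacity equals the max flow.
In the residual graph, reachable from Plant: {Plant, Bus2, Sub4, Sub2}.
Min-cut edges: Sub4→Sub1 (3), Sub2→City (4); capacity 3 + 4 = 7.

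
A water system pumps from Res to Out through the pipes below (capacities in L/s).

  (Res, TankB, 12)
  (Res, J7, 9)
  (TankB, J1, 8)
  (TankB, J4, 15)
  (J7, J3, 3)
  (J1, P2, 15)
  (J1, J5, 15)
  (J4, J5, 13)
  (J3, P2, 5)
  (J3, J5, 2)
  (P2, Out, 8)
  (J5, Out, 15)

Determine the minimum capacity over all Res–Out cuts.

Augment Res→TankB→J1→P2→Out: bottleneck 8, flow now 8.
Augment Res→TankB→J4→J5→Out: bottleneck 4, flow now 12.
Augment Res→J7→J3→J5→Out: bottleneck 2, flow now 14.
Augment Res→J7→J3→P2→J1→J5→Out: bottleneck 1, flow now 15. (uses reverse residual edge)
No augmenting path remains; maximum flow = 15.
By max-flow min-cut, the minimum cut capacity equals the max flow.
In the residual graph, reachable from Res: {Res, J7}.
Min-cut edges: Res→TankB (12), J7→J3 (3); capacity 12 + 3 = 15.

15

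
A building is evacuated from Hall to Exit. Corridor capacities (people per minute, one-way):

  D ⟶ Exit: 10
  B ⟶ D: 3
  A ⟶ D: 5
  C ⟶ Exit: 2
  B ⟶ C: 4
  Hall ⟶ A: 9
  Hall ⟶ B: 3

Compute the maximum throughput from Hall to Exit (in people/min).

Augment Hall→A→D→Exit: bottleneck 5, flow now 5.
Augment Hall→B→C→Exit: bottleneck 2, flow now 7.
Augment Hall→B→D→Exit: bottleneck 1, flow now 8.
No augmenting path remains; maximum flow = 8.
In the residual graph, reachable from Hall: {Hall, A}.
Min-cut edges: Hall→B (3), A→D (5); capacity 3 + 5 = 8.
This cut is saturated, so no flow can exceed 8.

8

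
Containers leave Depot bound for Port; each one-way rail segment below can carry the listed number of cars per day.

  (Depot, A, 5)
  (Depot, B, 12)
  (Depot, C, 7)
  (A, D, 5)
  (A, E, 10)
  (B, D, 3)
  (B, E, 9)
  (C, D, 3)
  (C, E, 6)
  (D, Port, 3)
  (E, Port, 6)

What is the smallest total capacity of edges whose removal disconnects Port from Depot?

9

Augment Depot→A→D→Port: bottleneck 3, flow now 3.
Augment Depot→A→E→Port: bottleneck 2, flow now 5.
Augment Depot→B→E→Port: bottleneck 4, flow now 9.
No augmenting path remains; maximum flow = 9.
By max-flow min-cut, the minimum cut capacity equals the max flow.
In the residual graph, reachable from Depot: {Depot, A, B, C, D, E}.
Min-cut edges: D→Port (3), E→Port (6); capacity 3 + 6 = 9.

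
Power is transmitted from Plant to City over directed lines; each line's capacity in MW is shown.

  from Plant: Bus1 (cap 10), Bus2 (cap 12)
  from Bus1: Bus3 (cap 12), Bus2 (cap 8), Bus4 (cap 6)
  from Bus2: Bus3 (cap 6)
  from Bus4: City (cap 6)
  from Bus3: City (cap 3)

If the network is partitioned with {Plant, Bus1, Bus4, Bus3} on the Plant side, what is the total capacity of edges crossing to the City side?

Edges leaving {Plant, Bus1, Bus4, Bus3}: Plant→Bus2 (12), Bus1→Bus2 (8), Bus4→City (6), Bus3→City (3).
Cut capacity = 12 + 8 + 6 + 3 = 29.

29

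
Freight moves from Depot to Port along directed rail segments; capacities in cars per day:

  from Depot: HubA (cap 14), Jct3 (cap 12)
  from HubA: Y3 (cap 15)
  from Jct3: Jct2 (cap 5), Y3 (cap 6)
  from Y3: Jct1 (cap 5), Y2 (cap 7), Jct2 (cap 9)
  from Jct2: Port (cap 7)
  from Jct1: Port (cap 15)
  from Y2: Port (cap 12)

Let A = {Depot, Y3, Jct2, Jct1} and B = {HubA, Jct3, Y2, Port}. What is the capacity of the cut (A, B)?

55

Edges leaving {Depot, Y3, Jct2, Jct1}: Depot→HubA (14), Depot→Jct3 (12), Y3→Y2 (7), Jct2→Port (7), Jct1→Port (15).
Cut capacity = 14 + 12 + 7 + 7 + 15 = 55.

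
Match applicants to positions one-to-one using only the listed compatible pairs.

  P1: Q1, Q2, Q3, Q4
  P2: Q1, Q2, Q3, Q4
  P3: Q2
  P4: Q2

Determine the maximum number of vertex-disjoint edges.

Unit-capacity flow: source→left, listed edges, right→sink; max matching = max flow.
Augmenting path P1→Q1 (+1); matched 1.
Augmenting path P2→Q2 (+1); matched 2.
Augmenting path P3→Q2→P2→Q3 (+1); matched 3.
No augmenting path remains; maximum matching = 3.
König certificate: {P1, P2, Q2} is a vertex cover of size 3 (every listed pair touches it), so no matching can be larger.

3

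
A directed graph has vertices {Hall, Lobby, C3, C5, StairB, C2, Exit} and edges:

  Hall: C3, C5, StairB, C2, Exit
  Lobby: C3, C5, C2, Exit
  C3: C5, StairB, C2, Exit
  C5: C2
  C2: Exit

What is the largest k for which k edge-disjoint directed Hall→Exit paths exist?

3

Assign every edge capacity 1; by Menger, the answer equals the max flow.
Path Hall→Exit (+1); total 1.
Path Hall→C3→Exit (+1); total 2.
Path Hall→C2→Exit (+1); total 3.
No residual Hall→Exit path; max flow = 3.
Certifying cut of size 3: {C2→Exit, Hall→C3, Hall→Exit}.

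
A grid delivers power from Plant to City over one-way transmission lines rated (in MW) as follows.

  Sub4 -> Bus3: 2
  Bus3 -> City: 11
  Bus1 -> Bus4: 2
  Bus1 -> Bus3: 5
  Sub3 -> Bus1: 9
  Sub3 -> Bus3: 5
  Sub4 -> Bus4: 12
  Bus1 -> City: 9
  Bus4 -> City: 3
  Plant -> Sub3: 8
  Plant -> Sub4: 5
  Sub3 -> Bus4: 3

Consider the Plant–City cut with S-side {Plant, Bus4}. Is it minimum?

No — its capacity is 16, but the minimum cut has capacity 13.

Given cut capacity: 5 + 8 + 3 = 16.
Augment Plant→Sub4→Bus4→City: bottleneck 3, flow now 3.
Augment Plant→Sub4→Bus3→City: bottleneck 2, flow now 5.
Augment Plant→Sub3→Bus1→City: bottleneck 8, flow now 13.
No augmenting path remains; maximum flow = 13.
In the residual graph, reachable from Plant: {Plant}.
Min-cut edges: Plant→Sub4 (5), Plant→Sub3 (8); capacity 5 + 8 = 13.
Cut capacity 16 exceeds the max flow 13, so it is not minimum.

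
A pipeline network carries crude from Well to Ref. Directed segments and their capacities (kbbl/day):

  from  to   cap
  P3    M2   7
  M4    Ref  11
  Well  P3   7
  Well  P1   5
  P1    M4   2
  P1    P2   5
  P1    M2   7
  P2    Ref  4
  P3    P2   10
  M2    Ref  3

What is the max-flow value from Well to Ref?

Augment Well→P3→M2→Ref: bottleneck 3, flow now 3.
Augment Well→P3→P2→Ref: bottleneck 4, flow now 7.
Augment Well→P1→M4→Ref: bottleneck 2, flow now 9.
No augmenting path remains; maximum flow = 9.
In the residual graph, reachable from Well: {Well, P3, P1, M2, P2}.
Min-cut edges: P1→M4 (2), M2→Ref (3), P2→Ref (4); capacity 2 + 3 + 4 = 9.
This cut is saturated, so no flow can exceed 9.

9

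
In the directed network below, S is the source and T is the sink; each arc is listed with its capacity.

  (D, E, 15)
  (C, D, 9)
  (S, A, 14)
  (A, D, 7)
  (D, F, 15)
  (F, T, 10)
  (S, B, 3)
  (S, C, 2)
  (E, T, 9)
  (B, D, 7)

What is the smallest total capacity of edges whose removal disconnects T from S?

Augment S→A→D→E→T: bottleneck 7, flow now 7.
Augment S→B→D→E→T: bottleneck 2, flow now 9.
Augment S→B→D→F→T: bottleneck 1, flow now 10.
Augment S→C→D→F→T: bottleneck 2, flow now 12.
No augmenting path remains; maximum flow = 12.
By max-flow min-cut, the minimum cut capacity equals the max flow.
In the residual graph, reachable from S: {S, A}.
Min-cut edges: S→B (3), S→C (2), A→D (7); capacity 3 + 2 + 7 = 12.

12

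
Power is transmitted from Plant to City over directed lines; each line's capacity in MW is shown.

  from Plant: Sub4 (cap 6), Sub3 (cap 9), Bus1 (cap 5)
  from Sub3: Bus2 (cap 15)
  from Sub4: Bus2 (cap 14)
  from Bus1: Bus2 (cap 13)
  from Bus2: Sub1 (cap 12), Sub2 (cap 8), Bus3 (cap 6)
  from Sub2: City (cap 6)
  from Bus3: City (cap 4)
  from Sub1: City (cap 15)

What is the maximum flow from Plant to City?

Augment Plant→Sub3→Bus2→Sub2→City: bottleneck 6, flow now 6.
Augment Plant→Sub3→Bus2→Bus3→City: bottleneck 3, flow now 9.
Augment Plant→Sub4→Bus2→Bus3→City: bottleneck 1, flow now 10.
Augment Plant→Sub4→Bus2→Sub1→City: bottleneck 5, flow now 15.
Augment Plant→Bus1→Bus2→Sub1→City: bottleneck 5, flow now 20.
No augmenting path remains; maximum flow = 20.
In the residual graph, reachable from Plant: {Plant}.
Min-cut edges: Plant→Sub3 (9), Plant→Sub4 (6), Plant→Bus1 (5); capacity 9 + 6 + 5 = 20.
This cut is saturated, so no flow can exceed 20.

20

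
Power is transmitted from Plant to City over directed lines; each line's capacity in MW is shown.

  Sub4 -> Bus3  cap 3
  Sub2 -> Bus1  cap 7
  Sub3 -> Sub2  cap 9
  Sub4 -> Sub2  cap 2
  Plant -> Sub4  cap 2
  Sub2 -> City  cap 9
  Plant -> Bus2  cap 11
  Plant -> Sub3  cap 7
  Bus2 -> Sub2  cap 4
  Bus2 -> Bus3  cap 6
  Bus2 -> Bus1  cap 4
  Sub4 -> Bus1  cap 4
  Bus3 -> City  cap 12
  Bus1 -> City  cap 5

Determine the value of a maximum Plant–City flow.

20

Augment Plant→Sub3→Sub2→City: bottleneck 7, flow now 7.
Augment Plant→Bus2→Sub2→City: bottleneck 2, flow now 9.
Augment Plant→Bus2→Bus3→City: bottleneck 6, flow now 15.
Augment Plant→Bus2→Bus1→City: bottleneck 3, flow now 18.
Augment Plant→Sub4→Bus3→City: bottleneck 2, flow now 20.
No augmenting path remains; maximum flow = 20.
In the residual graph, reachable from Plant: {Plant}.
Min-cut edges: Plant→Sub3 (7), Plant→Bus2 (11), Plant→Sub4 (2); capacity 7 + 11 + 2 = 20.
This cut is saturated, so no flow can exceed 20.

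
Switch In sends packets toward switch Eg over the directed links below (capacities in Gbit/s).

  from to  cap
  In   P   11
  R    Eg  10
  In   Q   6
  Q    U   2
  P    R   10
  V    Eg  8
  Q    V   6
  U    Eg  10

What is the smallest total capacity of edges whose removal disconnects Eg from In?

16

Augment In→P→R→Eg: bottleneck 10, flow now 10.
Augment In→Q→U→Eg: bottleneck 2, flow now 12.
Augment In→Q→V→Eg: bottleneck 4, flow now 16.
No augmenting path remains; maximum flow = 16.
By max-flow min-cut, the minimum cut capacity equals the max flow.
In the residual graph, reachable from In: {In, P}.
Min-cut edges: In→Q (6), P→R (10); capacity 6 + 10 = 16.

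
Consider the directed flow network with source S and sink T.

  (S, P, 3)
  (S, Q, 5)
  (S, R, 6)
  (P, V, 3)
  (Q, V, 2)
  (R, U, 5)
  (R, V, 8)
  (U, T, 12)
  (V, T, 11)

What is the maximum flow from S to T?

Augment S→P→V→T: bottleneck 3, flow now 3.
Augment S→Q→V→T: bottleneck 2, flow now 5.
Augment S→R→U→T: bottleneck 5, flow now 10.
Augment S→R→V→T: bottleneck 1, flow now 11.
No augmenting path remains; maximum flow = 11.
In the residual graph, reachable from S: {S, Q}.
Min-cut edges: S→P (3), S→R (6), Q→V (2); capacity 3 + 6 + 2 = 11.
This cut is saturated, so no flow can exceed 11.

11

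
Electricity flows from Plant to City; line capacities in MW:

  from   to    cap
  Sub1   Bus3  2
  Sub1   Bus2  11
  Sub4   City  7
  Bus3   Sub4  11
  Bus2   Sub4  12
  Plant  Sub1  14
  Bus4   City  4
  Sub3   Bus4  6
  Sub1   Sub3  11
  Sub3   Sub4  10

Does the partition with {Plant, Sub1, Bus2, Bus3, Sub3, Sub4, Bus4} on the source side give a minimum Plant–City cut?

Yes — it is a minimum cut (capacity 11).

Given cut capacity: 7 + 4 = 11.
Augment Plant→Sub1→Bus2→Sub4→City: bottleneck 7, flow now 7.
Augment Plant→Sub1→Sub3→Bus4→City: bottleneck 4, flow now 11.
No augmenting path remains; maximum flow = 11.
Cut capacity 11 equals the max flow, so it is a minimum cut.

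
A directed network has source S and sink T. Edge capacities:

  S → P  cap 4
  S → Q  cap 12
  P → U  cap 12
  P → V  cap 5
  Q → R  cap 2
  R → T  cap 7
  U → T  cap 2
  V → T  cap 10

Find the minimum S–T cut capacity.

Augment S→P→U→T: bottleneck 2, flow now 2.
Augment S→P→V→T: bottleneck 2, flow now 4.
Augment S→Q→R→T: bottleneck 2, flow now 6.
No augmenting path remains; maximum flow = 6.
By max-flow min-cut, the minimum cut capacity equals the max flow.
In the residual graph, reachable from S: {S, Q}.
Min-cut edges: S→P (4), Q→R (2); capacity 4 + 2 = 6.

6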